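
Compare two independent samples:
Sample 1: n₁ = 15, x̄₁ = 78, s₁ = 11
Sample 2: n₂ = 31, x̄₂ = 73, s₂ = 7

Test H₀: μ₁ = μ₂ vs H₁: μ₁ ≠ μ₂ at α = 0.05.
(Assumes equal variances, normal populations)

Answer: t = 1.8747, fail to reject H₀

Derivation:
Pooled variance: s²_p = [14×11² + 30×7²]/(44) = 71.9091
s_p = 8.4799
SE = s_p×√(1/n₁ + 1/n₂) = 8.4799×√(1/15 + 1/31) = 2.6671
t = (x̄₁ - x̄₂)/SE = (78 - 73)/2.6671 = 1.8747
df = 44, t-critical = ±2.015
Decision: fail to reject H₀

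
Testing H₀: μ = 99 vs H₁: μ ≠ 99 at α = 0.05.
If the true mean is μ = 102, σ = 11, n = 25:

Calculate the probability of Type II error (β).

Answer: β ≈ 0.7241

Derivation:
SE = σ/√n = 11/√25 = 2.2000
Critical values: μ₀ ± z_0.025×SE = 99 ± 1.960×2.2000
Acceptance region: (94.6880, 103.3120)
Under H₁ (μ = 102): z_high = (103.3120 - 102)/2.2000 = 0.5964, z_low = (94.6880 - 102)/2.2000 = -3.3236
β = P(not reject | H₁) = Φ(0.5964) - Φ(-3.3236) ≈ 0.7241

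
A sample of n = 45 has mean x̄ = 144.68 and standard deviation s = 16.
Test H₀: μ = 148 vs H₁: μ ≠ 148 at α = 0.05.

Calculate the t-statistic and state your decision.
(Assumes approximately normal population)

Answer: t = -1.3920, fail to reject H₀

Derivation:
df = n - 1 = 44
SE = s/√n = 16/√45 = 2.3851
t = (x̄ - μ₀)/SE = (144.68 - 148)/2.3851 = -1.3920
Critical value: t_{0.025,44} = ±2.015
p-value ≈ 0.1709
Decision: fail to reject H₀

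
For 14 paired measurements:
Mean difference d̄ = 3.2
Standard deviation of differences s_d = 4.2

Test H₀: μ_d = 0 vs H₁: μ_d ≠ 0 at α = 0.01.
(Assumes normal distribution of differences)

Answer: t = 2.8508, fail to reject H₀

Derivation:
df = n - 1 = 13
SE = s_d/√n = 4.2/√14 = 1.1225
t = d̄/SE = 3.2/1.1225 = 2.8508
Critical value: t_{0.005,13} = ±3.012
p-value ≈ 0.0136
Decision: fail to reject H₀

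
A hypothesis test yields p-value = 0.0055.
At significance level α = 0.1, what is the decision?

Answer: reject H₀

Derivation:
Compare p-value to α:
0.0055 < 0.1
Decision: reject H₀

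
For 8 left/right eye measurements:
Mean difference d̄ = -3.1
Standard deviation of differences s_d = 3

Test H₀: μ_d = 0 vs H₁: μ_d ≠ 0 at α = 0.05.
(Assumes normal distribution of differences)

df = n - 1 = 7
SE = s_d/√n = 3/√8 = 1.0607
t = d̄/SE = -3.1/1.0607 = -2.9226
Critical value: t_{0.025,7} = ±2.365
p-value ≈ 0.0223
Decision: reject H₀

Answer: t = -2.9226, reject H₀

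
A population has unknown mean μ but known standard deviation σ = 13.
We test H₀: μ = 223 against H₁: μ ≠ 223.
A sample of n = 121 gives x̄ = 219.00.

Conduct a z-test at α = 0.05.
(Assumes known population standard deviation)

Standard error: SE = σ/√n = 13/√121 = 1.1818
z-statistic: z = (x̄ - μ₀)/SE = (219.00 - 223)/1.1818 = -3.3847
Critical value: ±1.960
p-value = 0.0007
Decision: reject H₀

Answer: z = -3.3847, reject H₀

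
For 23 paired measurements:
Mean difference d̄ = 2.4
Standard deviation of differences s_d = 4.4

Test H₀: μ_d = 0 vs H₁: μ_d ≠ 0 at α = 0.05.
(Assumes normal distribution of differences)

df = n - 1 = 22
SE = s_d/√n = 4.4/√23 = 0.9175
t = d̄/SE = 2.4/0.9175 = 2.6158
Critical value: t_{0.025,22} = ±2.074
p-value ≈ 0.0158
Decision: reject H₀

Answer: t = 2.6158, reject H₀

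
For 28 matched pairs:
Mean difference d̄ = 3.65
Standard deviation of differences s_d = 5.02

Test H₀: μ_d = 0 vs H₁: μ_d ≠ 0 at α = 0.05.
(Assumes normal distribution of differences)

Answer: t = 3.8474, reject H₀

Derivation:
df = n - 1 = 27
SE = s_d/√n = 5.02/√28 = 0.9487
t = d̄/SE = 3.65/0.9487 = 3.8474
Critical value: t_{0.025,27} = ±2.052
p-value ≈ 0.0007
Decision: reject H₀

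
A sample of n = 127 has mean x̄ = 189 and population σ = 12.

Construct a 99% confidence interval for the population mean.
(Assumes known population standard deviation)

Answer: (186.2571, 191.7429)

Derivation:
Confidence level: 99%, α = 0.01
z_0.005 = 2.576
SE = σ/√n = 12/√127 = 1.0648
Margin of error = 2.576 × 1.0648 = 2.7429
CI: x̄ ± margin = 189 ± 2.7429
CI: (186.2571, 191.7429)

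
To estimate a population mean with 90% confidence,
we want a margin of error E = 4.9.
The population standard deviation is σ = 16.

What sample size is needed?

Answer: n = 29

Derivation:
z_0.05 = 1.645
n = (z×σ/E)² = (1.645×16/4.9)²
n = 28.8522
Round up: n = 29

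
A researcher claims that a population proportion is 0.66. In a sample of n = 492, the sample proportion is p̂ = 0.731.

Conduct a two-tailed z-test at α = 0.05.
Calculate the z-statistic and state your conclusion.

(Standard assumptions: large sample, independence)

Answer: z = 3.3246, reject H₀

Derivation:
H₀: p = 0.66, H₁: p ≠ 0.66
Standard error: SE = √(p₀(1-p₀)/n) = √(0.66×0.34/492) = 0.021356
z-statistic: z = (p̂ - p₀)/SE = (0.731 - 0.66)/0.021356 = 3.3246
Critical value: z_0.025 = ±1.960
p-value = 0.0009
Decision: reject H₀ at α = 0.05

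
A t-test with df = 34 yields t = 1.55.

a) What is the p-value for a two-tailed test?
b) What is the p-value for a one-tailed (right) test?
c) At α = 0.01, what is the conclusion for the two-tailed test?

Using t-distribution with df = 34:
a) Two-tailed: p = 2×P(T > 1.55) = 0.1304
b) One-tailed: p = P(T > 1.55) = 0.0652
c) 0.1304 ≥ 0.01, fail to reject H₀

Answer: a) 0.1304, b) 0.0652, c) fail to reject H₀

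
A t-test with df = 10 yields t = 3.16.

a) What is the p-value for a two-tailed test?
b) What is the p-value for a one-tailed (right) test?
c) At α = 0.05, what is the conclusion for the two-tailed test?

Answer: a) 0.0102, b) 0.0051, c) reject H₀

Derivation:
Using t-distribution with df = 10:
a) Two-tailed: p = 2×P(T > 3.16) = 0.0102
b) One-tailed: p = P(T > 3.16) = 0.0051
c) 0.0102 < 0.05, reject H₀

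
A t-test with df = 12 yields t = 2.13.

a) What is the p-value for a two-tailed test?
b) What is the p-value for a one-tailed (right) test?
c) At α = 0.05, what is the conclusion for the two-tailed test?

Answer: a) 0.0546, b) 0.0273, c) fail to reject H₀

Derivation:
Using t-distribution with df = 12:
a) Two-tailed: p = 2×P(T > 2.13) = 0.0546
b) One-tailed: p = P(T > 2.13) = 0.0273
c) 0.0546 ≥ 0.05, fail to reject H₀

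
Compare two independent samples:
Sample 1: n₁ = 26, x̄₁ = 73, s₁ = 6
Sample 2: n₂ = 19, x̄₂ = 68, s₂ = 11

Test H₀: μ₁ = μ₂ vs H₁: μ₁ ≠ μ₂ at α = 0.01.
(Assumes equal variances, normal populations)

Answer: t = 1.9581, fail to reject H₀

Derivation:
Pooled variance: s²_p = [25×6² + 18×11²]/(43) = 71.5814
s_p = 8.4606
SE = s_p×√(1/n₁ + 1/n₂) = 8.4606×√(1/26 + 1/19) = 2.5535
t = (x̄₁ - x̄₂)/SE = (73 - 68)/2.5535 = 1.9581
df = 43, t-critical = ±2.695
Decision: fail to reject H₀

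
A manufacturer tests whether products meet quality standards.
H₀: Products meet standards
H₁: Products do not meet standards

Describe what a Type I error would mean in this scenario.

A Type I error (probability α) occurs when we reject a true H₀.
A Type II error (probability β) occurs when we fail to reject a false H₀.

Answer: Rejecting good products that actually meet standards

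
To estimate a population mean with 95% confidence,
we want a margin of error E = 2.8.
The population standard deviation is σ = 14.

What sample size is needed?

z_0.025 = 1.960
n = (z×σ/E)² = (1.960×14/2.8)²
n = 96.0400
Round up: n = 97

Answer: n = 97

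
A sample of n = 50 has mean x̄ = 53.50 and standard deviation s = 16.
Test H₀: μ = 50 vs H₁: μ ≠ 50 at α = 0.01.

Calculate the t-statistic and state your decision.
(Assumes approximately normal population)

df = n - 1 = 49
SE = s/√n = 16/√50 = 2.2627
t = (x̄ - μ₀)/SE = (53.50 - 50)/2.2627 = 1.5468
Critical value: t_{0.005,49} = ±2.680
p-value ≈ 0.1283
Decision: fail to reject H₀

Answer: t = 1.5468, fail to reject H₀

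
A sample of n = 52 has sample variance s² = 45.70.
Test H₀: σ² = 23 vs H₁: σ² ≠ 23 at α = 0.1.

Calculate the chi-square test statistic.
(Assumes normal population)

Answer: χ² = 101.3348, reject H₀

Derivation:
df = n - 1 = 51
χ² = (n-1)s²/σ₀² = 51×45.70/23 = 101.3348
Critical values: χ²_{0.95,51} = 35.600, χ²_{0.05,51} = 68.669
Rejection region: χ² < 35.600 or χ² > 68.669
Decision: reject H₀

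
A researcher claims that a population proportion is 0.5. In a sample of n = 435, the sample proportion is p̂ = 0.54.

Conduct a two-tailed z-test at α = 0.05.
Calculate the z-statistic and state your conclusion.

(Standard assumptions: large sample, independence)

H₀: p = 0.5, H₁: p ≠ 0.5
Standard error: SE = √(p₀(1-p₀)/n) = √(0.5×0.5/435) = 0.023973
z-statistic: z = (p̂ - p₀)/SE = (0.54 - 0.5)/0.023973 = 1.6685
Critical value: z_0.025 = ±1.960
p-value = 0.0952
Decision: fail to reject H₀ at α = 0.05

Answer: z = 1.6685, fail to reject H₀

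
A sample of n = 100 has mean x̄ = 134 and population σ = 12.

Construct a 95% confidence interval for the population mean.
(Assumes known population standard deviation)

Answer: (131.6480, 136.3520)

Derivation:
Confidence level: 95%, α = 0.05
z_0.025 = 1.960
SE = σ/√n = 12/√100 = 1.2000
Margin of error = 1.960 × 1.2000 = 2.3520
CI: x̄ ± margin = 134 ± 2.3520
CI: (131.6480, 136.3520)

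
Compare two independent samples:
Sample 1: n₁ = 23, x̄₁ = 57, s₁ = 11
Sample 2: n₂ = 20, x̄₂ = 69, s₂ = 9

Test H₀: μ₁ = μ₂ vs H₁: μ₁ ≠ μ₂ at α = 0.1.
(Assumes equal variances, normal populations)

Answer: t = -3.8775, reject H₀

Derivation:
Pooled variance: s²_p = [22×11² + 19×9²]/(41) = 102.4634
s_p = 10.1224
SE = s_p×√(1/n₁ + 1/n₂) = 10.1224×√(1/23 + 1/20) = 3.0948
t = (x̄₁ - x̄₂)/SE = (57 - 69)/3.0948 = -3.8775
df = 41, t-critical = ±1.683
Decision: reject H₀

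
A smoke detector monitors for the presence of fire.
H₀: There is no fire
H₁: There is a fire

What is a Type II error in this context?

Type I error: rejecting H₀ when it is actually true (false positive).
Type II error: failing to reject H₀ when H₁ is actually true (false negative).

Answer: The alarm fails to sound when there actually is a fire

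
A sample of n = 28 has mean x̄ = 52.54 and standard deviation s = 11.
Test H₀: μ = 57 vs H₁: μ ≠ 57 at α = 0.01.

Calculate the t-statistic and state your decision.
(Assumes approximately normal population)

df = n - 1 = 27
SE = s/√n = 11/√28 = 2.0788
t = (x̄ - μ₀)/SE = (52.54 - 57)/2.0788 = -2.1455
Critical value: t_{0.005,27} = ±2.771
p-value ≈ 0.0411
Decision: fail to reject H₀

Answer: t = -2.1455, fail to reject H₀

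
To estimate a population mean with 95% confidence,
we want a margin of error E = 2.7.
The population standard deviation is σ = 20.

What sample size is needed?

z_0.025 = 1.960
n = (z×σ/E)² = (1.960×20/2.7)²
n = 210.7874
Round up: n = 211

Answer: n = 211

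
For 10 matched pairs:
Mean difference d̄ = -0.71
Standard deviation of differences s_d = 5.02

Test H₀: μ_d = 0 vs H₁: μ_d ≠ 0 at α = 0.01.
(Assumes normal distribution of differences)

Answer: t = -0.4472, fail to reject H₀

Derivation:
df = n - 1 = 9
SE = s_d/√n = 5.02/√10 = 1.5875
t = d̄/SE = -0.71/1.5875 = -0.4472
Critical value: t_{0.005,9} = ±3.250
p-value ≈ 0.6653
Decision: fail to reject H₀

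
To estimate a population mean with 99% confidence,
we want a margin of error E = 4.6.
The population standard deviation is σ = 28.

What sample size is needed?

Answer: n = 246

Derivation:
z_0.005 = 2.576
n = (z×σ/E)² = (2.576×28/4.6)²
n = 245.8624
Round up: n = 246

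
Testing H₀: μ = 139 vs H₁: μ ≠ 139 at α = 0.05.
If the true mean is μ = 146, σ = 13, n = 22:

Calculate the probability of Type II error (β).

SE = σ/√n = 13/√22 = 2.7716
Critical values: μ₀ ± z_0.025×SE = 139 ± 1.960×2.7716
Acceptance region: (133.5677, 144.4323)
Under H₁ (μ = 146): z_high = (144.4323 - 146)/2.7716 = -0.5656, z_low = (133.5677 - 146)/2.7716 = -4.4856
β = P(not reject | H₁) = Φ(-0.5656) - Φ(-4.4856) ≈ 0.2858

Answer: β ≈ 0.2858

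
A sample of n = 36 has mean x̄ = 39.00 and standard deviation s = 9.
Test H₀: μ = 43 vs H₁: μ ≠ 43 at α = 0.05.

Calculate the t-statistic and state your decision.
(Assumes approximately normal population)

df = n - 1 = 35
SE = s/√n = 9/√36 = 1.5000
t = (x̄ - μ₀)/SE = (39.00 - 43)/1.5000 = -2.6667
Critical value: t_{0.025,35} = ±2.030
p-value ≈ 0.0115
Decision: reject H₀

Answer: t = -2.6667, reject H₀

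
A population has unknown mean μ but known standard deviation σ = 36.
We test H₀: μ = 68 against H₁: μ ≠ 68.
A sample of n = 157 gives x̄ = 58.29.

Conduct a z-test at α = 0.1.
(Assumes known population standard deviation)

Answer: z = -3.3796, reject H₀

Derivation:
Standard error: SE = σ/√n = 36/√157 = 2.8731
z-statistic: z = (x̄ - μ₀)/SE = (58.29 - 68)/2.8731 = -3.3796
Critical value: ±1.645
p-value = 0.0007
Decision: reject H₀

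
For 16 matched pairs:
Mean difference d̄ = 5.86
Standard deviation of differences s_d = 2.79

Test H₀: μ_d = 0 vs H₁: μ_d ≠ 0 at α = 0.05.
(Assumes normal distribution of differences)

Answer: t = 8.4014, reject H₀

Derivation:
df = n - 1 = 15
SE = s_d/√n = 2.79/√16 = 0.6975
t = d̄/SE = 5.86/0.6975 = 8.4014
Critical value: t_{0.025,15} = ±2.131
p-value < 0.0001
Decision: reject H₀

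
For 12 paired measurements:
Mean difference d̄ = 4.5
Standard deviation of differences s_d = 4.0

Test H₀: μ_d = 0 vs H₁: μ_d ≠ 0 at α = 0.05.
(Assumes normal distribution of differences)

df = n - 1 = 11
SE = s_d/√n = 4.0/√12 = 1.1547
t = d̄/SE = 4.5/1.1547 = 3.8971
Critical value: t_{0.025,11} = ±2.201
p-value ≈ 0.0025
Decision: reject H₀

Answer: t = 3.8971, reject H₀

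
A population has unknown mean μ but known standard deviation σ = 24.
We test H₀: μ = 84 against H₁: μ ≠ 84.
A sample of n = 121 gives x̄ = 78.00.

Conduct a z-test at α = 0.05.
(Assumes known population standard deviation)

Standard error: SE = σ/√n = 24/√121 = 2.1818
z-statistic: z = (x̄ - μ₀)/SE = (78.00 - 84)/2.1818 = -2.7500
Critical value: ±1.960
p-value = 0.0060
Decision: reject H₀

Answer: z = -2.7500, reject H₀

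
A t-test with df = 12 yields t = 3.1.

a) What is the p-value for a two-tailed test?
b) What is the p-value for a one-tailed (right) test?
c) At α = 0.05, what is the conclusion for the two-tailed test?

Answer: a) 0.0092, b) 0.0046, c) reject H₀

Derivation:
Using t-distribution with df = 12:
a) Two-tailed: p = 2×P(T > 3.1) = 0.0092
b) One-tailed: p = P(T > 3.1) = 0.0046
c) 0.0092 < 0.05, reject H₀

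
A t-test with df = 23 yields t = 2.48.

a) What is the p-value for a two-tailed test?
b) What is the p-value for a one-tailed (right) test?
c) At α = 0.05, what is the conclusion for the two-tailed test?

Using t-distribution with df = 23:
a) Two-tailed: p = 2×P(T > 2.48) = 0.0209
b) One-tailed: p = P(T > 2.48) = 0.0104
c) 0.0209 < 0.05, reject H₀

Answer: a) 0.0209, b) 0.0104, c) reject H₀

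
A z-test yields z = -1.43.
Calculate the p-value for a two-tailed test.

Answer: p-value ≈ 0.1527

Derivation:
For z = -1.43:
p = 2×P(Z > |-1.43|) = 2×(1 - Φ(1.43)) = 0.1527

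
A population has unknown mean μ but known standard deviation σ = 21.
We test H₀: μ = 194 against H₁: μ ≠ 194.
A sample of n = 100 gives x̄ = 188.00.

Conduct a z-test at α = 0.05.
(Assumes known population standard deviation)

Answer: z = -2.8571, reject H₀

Derivation:
Standard error: SE = σ/√n = 21/√100 = 2.1000
z-statistic: z = (x̄ - μ₀)/SE = (188.00 - 194)/2.1000 = -2.8571
Critical value: ±1.960
p-value = 0.0043
Decision: reject H₀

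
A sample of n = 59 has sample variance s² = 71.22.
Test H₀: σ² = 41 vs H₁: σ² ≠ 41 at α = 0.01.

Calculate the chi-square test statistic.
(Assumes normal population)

df = n - 1 = 58
χ² = (n-1)s²/σ₀² = 58×71.22/41 = 100.7502
Critical values: χ²_{0.995,58} = 34.008, χ²_{0.005,58} = 89.477
Rejection region: χ² < 34.008 or χ² > 89.477
Decision: reject H₀

Answer: χ² = 100.7502, reject H₀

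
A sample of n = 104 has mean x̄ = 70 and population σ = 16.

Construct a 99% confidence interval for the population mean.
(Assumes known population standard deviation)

Answer: (65.9585, 74.0415)

Derivation:
Confidence level: 99%, α = 0.01
z_0.005 = 2.576
SE = σ/√n = 16/√104 = 1.5689
Margin of error = 2.576 × 1.5689 = 4.0415
CI: x̄ ± margin = 70 ± 4.0415
CI: (65.9585, 74.0415)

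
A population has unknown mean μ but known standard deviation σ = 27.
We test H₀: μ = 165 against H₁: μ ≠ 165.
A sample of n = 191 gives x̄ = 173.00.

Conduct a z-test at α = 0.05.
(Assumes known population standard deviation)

Standard error: SE = σ/√n = 27/√191 = 1.9537
z-statistic: z = (x̄ - μ₀)/SE = (173.00 - 165)/1.9537 = 4.0948
Critical value: ±1.960
p-value < 0.0001
Decision: reject H₀

Answer: z = 4.0948, reject H₀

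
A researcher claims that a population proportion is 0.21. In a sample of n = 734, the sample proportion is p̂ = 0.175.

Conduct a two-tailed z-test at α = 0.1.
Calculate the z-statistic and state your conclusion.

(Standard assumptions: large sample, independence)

Answer: z = -2.3281, reject H₀

Derivation:
H₀: p = 0.21, H₁: p ≠ 0.21
Standard error: SE = √(p₀(1-p₀)/n) = √(0.21×0.79/734) = 0.015034
z-statistic: z = (p̂ - p₀)/SE = (0.175 - 0.21)/0.015034 = -2.3281
Critical value: z_0.05 = ±1.645
p-value = 0.0199
Decision: reject H₀ at α = 0.1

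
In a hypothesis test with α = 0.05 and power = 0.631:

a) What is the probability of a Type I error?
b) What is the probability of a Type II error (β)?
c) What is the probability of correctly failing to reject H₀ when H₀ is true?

Answer: a) 0.05, b) 0.369, c) 0.95

Derivation:
a) Type I error probability = α = 0.05
b) Power = P(reject H₀ | H₁ true) = 1 - β = 0.631, so Type II error probability = β = 1 - Power = 0.369
c) P(fail to reject H₀ | H₀ true) = 1 - α = 0.95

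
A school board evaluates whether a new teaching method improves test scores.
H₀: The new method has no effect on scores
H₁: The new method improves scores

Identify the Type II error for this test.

Type I error (α): Rejecting H₀ when H₀ is true
Type II error (β): Failing to reject H₀ when H₁ is true

Answer: Failing to adopt an effective teaching method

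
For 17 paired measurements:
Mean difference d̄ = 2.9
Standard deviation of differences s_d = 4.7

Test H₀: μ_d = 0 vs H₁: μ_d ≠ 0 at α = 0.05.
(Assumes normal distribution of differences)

df = n - 1 = 16
SE = s_d/√n = 4.7/√17 = 1.1399
t = d̄/SE = 2.9/1.1399 = 2.5441
Critical value: t_{0.025,16} = ±2.120
p-value ≈ 0.0217
Decision: reject H₀

Answer: t = 2.5441, reject H₀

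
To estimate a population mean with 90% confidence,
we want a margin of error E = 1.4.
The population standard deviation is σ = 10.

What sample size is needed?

Answer: n = 139

Derivation:
z_0.05 = 1.645
n = (z×σ/E)² = (1.645×10/1.4)²
n = 138.0625
Round up: n = 139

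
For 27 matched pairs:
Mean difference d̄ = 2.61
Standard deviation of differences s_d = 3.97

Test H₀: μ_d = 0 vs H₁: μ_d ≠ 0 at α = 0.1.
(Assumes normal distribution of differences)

df = n - 1 = 26
SE = s_d/√n = 3.97/√27 = 0.7640
t = d̄/SE = 2.61/0.7640 = 3.4162
Critical value: t_{0.05,26} = ±1.706
p-value ≈ 0.0021
Decision: reject H₀

Answer: t = 3.4162, reject H₀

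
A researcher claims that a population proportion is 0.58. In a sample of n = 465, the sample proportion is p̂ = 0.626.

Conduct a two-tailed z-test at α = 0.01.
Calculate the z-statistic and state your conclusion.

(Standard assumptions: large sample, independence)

Answer: z = 2.0098, fail to reject H₀

Derivation:
H₀: p = 0.58, H₁: p ≠ 0.58
Standard error: SE = √(p₀(1-p₀)/n) = √(0.58×0.42/465) = 0.022888
z-statistic: z = (p̂ - p₀)/SE = (0.626 - 0.58)/0.022888 = 2.0098
Critical value: z_0.005 = ±2.576
p-value = 0.0445
Decision: fail to reject H₀ at α = 0.01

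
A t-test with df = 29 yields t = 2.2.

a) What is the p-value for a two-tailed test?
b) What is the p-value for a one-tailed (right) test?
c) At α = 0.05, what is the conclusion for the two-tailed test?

Using t-distribution with df = 29:
a) Two-tailed: p = 2×P(T > 2.2) = 0.0359
b) One-tailed: p = P(T > 2.2) = 0.0180
c) 0.0359 < 0.05, reject H₀

Answer: a) 0.0359, b) 0.0180, c) reject H₀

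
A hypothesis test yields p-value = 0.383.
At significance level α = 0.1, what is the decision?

Compare p-value to α:
0.383 ≥ 0.1
Decision: fail to reject H₀

Answer: fail to reject H₀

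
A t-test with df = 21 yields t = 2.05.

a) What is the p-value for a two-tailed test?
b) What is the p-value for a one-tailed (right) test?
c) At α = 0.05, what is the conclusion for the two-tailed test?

Answer: a) 0.0531, b) 0.0265, c) fail to reject H₀

Derivation:
Using t-distribution with df = 21:
a) Two-tailed: p = 2×P(T > 2.05) = 0.0531
b) One-tailed: p = P(T > 2.05) = 0.0265
c) 0.0531 ≥ 0.05, fail to reject H₀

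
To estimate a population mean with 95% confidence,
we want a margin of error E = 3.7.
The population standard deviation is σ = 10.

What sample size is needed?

z_0.025 = 1.960
n = (z×σ/E)² = (1.960×10/3.7)²
n = 28.0614
Round up: n = 29

Answer: n = 29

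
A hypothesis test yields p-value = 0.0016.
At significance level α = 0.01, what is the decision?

Compare p-value to α:
0.0016 < 0.01
Decision: reject H₀

Answer: reject H₀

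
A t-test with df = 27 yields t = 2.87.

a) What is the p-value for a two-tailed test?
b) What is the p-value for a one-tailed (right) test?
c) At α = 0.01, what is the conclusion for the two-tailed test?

Using t-distribution with df = 27:
a) Two-tailed: p = 2×P(T > 2.87) = 0.0079
b) One-tailed: p = P(T > 2.87) = 0.0039
c) 0.0079 < 0.01, reject H₀

Answer: a) 0.0079, b) 0.0039, c) reject H₀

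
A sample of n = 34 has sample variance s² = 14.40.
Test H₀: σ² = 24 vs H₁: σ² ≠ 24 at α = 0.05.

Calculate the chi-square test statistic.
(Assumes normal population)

df = n - 1 = 33
χ² = (n-1)s²/σ₀² = 33×14.40/24 = 19.8000
Critical values: χ²_{0.975,33} = 19.047, χ²_{0.025,33} = 50.725
Rejection region: χ² < 19.047 or χ² > 50.725
Decision: fail to reject H₀

Answer: χ² = 19.8000, fail to reject H₀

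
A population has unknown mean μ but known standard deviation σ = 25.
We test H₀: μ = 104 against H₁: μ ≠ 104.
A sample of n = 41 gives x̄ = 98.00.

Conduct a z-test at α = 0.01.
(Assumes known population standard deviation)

Answer: z = -1.5368, fail to reject H₀

Derivation:
Standard error: SE = σ/√n = 25/√41 = 3.9043
z-statistic: z = (x̄ - μ₀)/SE = (98.00 - 104)/3.9043 = -1.5368
Critical value: ±2.576
p-value = 0.1243
Decision: fail to reject H₀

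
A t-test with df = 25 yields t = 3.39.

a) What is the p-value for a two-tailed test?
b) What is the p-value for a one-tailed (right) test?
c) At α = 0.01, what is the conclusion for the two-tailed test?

Answer: a) 0.0023, b) 0.0012, c) reject H₀

Derivation:
Using t-distribution with df = 25:
a) Two-tailed: p = 2×P(T > 3.39) = 0.0023
b) One-tailed: p = P(T > 3.39) = 0.0012
c) 0.0023 < 0.01, reject H₀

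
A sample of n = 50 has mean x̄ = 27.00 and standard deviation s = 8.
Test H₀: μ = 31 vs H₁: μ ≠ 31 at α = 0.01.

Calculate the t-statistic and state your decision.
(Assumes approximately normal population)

Answer: t = -3.5354, reject H₀

Derivation:
df = n - 1 = 49
SE = s/√n = 8/√50 = 1.1314
t = (x̄ - μ₀)/SE = (27.00 - 31)/1.1314 = -3.5354
Critical value: t_{0.005,49} = ±2.680
p-value ≈ 0.0009
Decision: reject H₀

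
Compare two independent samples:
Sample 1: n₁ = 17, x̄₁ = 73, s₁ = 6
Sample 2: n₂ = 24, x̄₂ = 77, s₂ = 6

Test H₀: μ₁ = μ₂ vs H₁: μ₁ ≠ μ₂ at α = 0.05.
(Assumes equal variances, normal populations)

Answer: t = -2.1030, reject H₀

Derivation:
Pooled variance: s²_p = [16×6² + 23×6²]/(39) = 36.0000
s_p = 6.0000
SE = s_p×√(1/n₁ + 1/n₂) = 6.0000×√(1/17 + 1/24) = 1.9020
t = (x̄₁ - x̄₂)/SE = (73 - 77)/1.9020 = -2.1030
df = 39, t-critical = ±2.023
Decision: reject H₀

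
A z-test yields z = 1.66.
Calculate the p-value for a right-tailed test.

Answer: p-value ≈ 0.0485

Derivation:
For z = 1.66:
p = P(Z > 1.66) = 1 - Φ(1.66) = 0.0485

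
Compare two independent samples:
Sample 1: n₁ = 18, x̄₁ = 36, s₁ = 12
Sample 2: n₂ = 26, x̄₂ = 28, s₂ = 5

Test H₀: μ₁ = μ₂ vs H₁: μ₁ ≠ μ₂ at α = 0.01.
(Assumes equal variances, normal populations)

Pooled variance: s²_p = [17×12² + 25×5²]/(42) = 73.1667
s_p = 8.5538
SE = s_p×√(1/n₁ + 1/n₂) = 8.5538×√(1/18 + 1/26) = 2.6228
t = (x̄₁ - x̄₂)/SE = (36 - 28)/2.6228 = 3.0502
df = 42, t-critical = ±2.698
Decision: reject H₀

Answer: t = 3.0502, reject H₀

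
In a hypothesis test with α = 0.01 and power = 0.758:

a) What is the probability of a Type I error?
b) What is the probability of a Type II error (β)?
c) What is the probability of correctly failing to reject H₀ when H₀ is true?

a) Type I error probability = α = 0.01
b) Power = P(reject H₀ | H₁ true) = 1 - β = 0.758, so Type II error probability = β = 1 - Power = 0.242
c) P(fail to reject H₀ | H₀ true) = 1 - α = 0.99

Answer: a) 0.01, b) 0.242, c) 0.99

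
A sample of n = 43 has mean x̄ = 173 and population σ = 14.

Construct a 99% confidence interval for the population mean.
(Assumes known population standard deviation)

Confidence level: 99%, α = 0.01
z_0.005 = 2.576
SE = σ/√n = 14/√43 = 2.1350
Margin of error = 2.576 × 2.1350 = 5.4998
CI: x̄ ± margin = 173 ± 5.4998
CI: (167.5002, 178.4998)

Answer: (167.5002, 178.4998)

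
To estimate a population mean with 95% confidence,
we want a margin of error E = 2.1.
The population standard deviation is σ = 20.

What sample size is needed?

Answer: n = 349

Derivation:
z_0.025 = 1.960
n = (z×σ/E)² = (1.960×20/2.1)²
n = 348.4444
Round up: n = 349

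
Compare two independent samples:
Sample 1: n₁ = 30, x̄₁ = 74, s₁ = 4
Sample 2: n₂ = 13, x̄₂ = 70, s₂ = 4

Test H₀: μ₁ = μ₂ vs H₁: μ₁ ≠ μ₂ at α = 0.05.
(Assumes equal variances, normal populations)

Pooled variance: s²_p = [29×4² + 12×4²]/(41) = 16.0000
s_p = 4.0000
SE = s_p×√(1/n₁ + 1/n₂) = 4.0000×√(1/30 + 1/13) = 1.3282
t = (x̄₁ - x̄₂)/SE = (74 - 70)/1.3282 = 3.0116
df = 41, t-critical = ±2.020
Decision: reject H₀

Answer: t = 3.0116, reject H₀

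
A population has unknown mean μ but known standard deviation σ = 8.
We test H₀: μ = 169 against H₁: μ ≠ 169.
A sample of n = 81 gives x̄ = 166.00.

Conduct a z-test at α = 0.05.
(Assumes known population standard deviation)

Answer: z = -3.3750, reject H₀

Derivation:
Standard error: SE = σ/√n = 8/√81 = 0.8889
z-statistic: z = (x̄ - μ₀)/SE = (166.00 - 169)/0.8889 = -3.3750
Critical value: ±1.960
p-value = 0.0007
Decision: reject H₀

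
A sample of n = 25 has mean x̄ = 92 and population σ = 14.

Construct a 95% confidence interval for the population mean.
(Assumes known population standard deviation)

Answer: (86.5120, 97.4880)

Derivation:
Confidence level: 95%, α = 0.05
z_0.025 = 1.960
SE = σ/√n = 14/√25 = 2.8000
Margin of error = 1.960 × 2.8000 = 5.4880
CI: x̄ ± margin = 92 ± 5.4880
CI: (86.5120, 97.4880)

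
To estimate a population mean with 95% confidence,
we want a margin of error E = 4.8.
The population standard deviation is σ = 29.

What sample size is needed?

Answer: n = 141

Derivation:
z_0.025 = 1.960
n = (z×σ/E)² = (1.960×29/4.8)²
n = 140.2251
Round up: n = 141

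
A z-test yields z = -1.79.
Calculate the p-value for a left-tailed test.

For z = -1.79:
p = P(Z < -1.79) = Φ(-1.79) = 0.0367

Answer: p-value ≈ 0.0367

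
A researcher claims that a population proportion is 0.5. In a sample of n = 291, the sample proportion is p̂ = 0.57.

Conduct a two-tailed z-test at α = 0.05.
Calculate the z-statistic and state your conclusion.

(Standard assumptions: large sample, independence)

Answer: z = 2.3882, reject H₀

Derivation:
H₀: p = 0.5, H₁: p ≠ 0.5
Standard error: SE = √(p₀(1-p₀)/n) = √(0.5×0.5/291) = 0.029311
z-statistic: z = (p̂ - p₀)/SE = (0.57 - 0.5)/0.029311 = 2.3882
Critical value: z_0.025 = ±1.960
p-value = 0.0169
Decision: reject H₀ at α = 0.05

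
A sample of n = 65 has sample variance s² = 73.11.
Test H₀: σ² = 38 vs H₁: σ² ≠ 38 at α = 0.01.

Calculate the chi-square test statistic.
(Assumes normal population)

df = n - 1 = 64
χ² = (n-1)s²/σ₀² = 64×73.11/38 = 123.1326
Critical values: χ²_{0.995,64} = 38.610, χ²_{0.005,64} = 96.878
Rejection region: χ² < 38.610 or χ² > 96.878
Decision: reject H₀

Answer: χ² = 123.1326, reject H₀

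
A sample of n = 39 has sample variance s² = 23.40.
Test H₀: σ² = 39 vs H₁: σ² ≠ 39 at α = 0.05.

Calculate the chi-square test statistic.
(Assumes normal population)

Answer: χ² = 22.8000, reject H₀

Derivation:
df = n - 1 = 38
χ² = (n-1)s²/σ₀² = 38×23.40/39 = 22.8000
Critical values: χ²_{0.975,38} = 22.878, χ²_{0.025,38} = 56.896
Rejection region: χ² < 22.878 or χ² > 56.896
Decision: reject H₀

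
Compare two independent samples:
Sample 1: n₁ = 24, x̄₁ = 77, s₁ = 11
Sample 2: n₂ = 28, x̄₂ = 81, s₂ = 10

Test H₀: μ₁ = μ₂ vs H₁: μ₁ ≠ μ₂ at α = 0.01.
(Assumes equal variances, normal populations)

Answer: t = -1.3732, fail to reject H₀

Derivation:
Pooled variance: s²_p = [23×11² + 27×10²]/(50) = 109.6600
s_p = 10.4719
SE = s_p×√(1/n₁ + 1/n₂) = 10.4719×√(1/24 + 1/28) = 2.9130
t = (x̄₁ - x̄₂)/SE = (77 - 81)/2.9130 = -1.3732
df = 50, t-critical = ±2.678
Decision: fail to reject H₀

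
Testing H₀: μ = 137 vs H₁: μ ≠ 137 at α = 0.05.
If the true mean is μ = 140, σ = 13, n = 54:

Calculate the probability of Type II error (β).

Answer: β ≈ 0.6041

Derivation:
SE = σ/√n = 13/√54 = 1.7691
Critical values: μ₀ ± z_0.025×SE = 137 ± 1.960×1.7691
Acceptance region: (133.5326, 140.4674)
Under H₁ (μ = 140): z_high = (140.4674 - 140)/1.7691 = 0.2642, z_low = (133.5326 - 140)/1.7691 = -3.6558
β = P(not reject | H₁) = Φ(0.2642) - Φ(-3.6558) ≈ 0.6041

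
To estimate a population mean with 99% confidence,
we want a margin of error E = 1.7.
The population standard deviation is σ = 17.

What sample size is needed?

z_0.005 = 2.576
n = (z×σ/E)² = (2.576×17/1.7)²
n = 663.5776
Round up: n = 664

Answer: n = 664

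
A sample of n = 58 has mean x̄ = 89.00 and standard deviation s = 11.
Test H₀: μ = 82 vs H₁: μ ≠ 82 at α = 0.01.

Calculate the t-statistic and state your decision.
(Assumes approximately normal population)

Answer: t = 4.8463, reject H₀

Derivation:
df = n - 1 = 57
SE = s/√n = 11/√58 = 1.4444
t = (x̄ - μ₀)/SE = (89.00 - 82)/1.4444 = 4.8463
Critical value: t_{0.005,57} = ±2.665
p-value < 0.0001
Decision: reject H₀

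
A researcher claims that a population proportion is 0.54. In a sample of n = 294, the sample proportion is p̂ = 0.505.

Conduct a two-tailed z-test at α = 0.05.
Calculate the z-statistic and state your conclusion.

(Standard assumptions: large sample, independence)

H₀: p = 0.54, H₁: p ≠ 0.54
Standard error: SE = √(p₀(1-p₀)/n) = √(0.54×0.46/294) = 0.029067
z-statistic: z = (p̂ - p₀)/SE = (0.505 - 0.54)/0.029067 = -1.2041
Critical value: z_0.025 = ±1.960
p-value = 0.2286
Decision: fail to reject H₀ at α = 0.05

Answer: z = -1.2041, fail to reject H₀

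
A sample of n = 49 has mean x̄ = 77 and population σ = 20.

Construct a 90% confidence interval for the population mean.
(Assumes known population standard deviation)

Confidence level: 90%, α = 0.1
z_0.05 = 1.645
SE = σ/√n = 20/√49 = 2.8571
Margin of error = 1.645 × 2.8571 = 4.6999
CI: x̄ ± margin = 77 ± 4.6999
CI: (72.3001, 81.6999)

Answer: (72.3001, 81.6999)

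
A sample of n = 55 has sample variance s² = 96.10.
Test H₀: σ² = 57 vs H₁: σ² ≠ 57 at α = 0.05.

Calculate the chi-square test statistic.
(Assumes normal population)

df = n - 1 = 54
χ² = (n-1)s²/σ₀² = 54×96.10/57 = 91.0421
Critical values: χ²_{0.975,54} = 35.586, χ²_{0.025,54} = 76.192
Rejection region: χ² < 35.586 or χ² > 76.192
Decision: reject H₀

Answer: χ² = 91.0421, reject H₀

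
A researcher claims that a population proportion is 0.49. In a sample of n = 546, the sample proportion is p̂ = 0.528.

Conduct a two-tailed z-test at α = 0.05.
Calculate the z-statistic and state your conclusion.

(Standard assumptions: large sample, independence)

H₀: p = 0.49, H₁: p ≠ 0.49
Standard error: SE = √(p₀(1-p₀)/n) = √(0.49×0.51/546) = 0.021394
z-statistic: z = (p̂ - p₀)/SE = (0.528 - 0.49)/0.021394 = 1.7762
Critical value: z_0.025 = ±1.960
p-value = 0.0757
Decision: fail to reject H₀ at α = 0.05

Answer: z = 1.7762, fail to reject H₀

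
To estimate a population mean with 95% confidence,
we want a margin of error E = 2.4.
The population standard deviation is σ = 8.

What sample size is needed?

Answer: n = 43

Derivation:
z_0.025 = 1.960
n = (z×σ/E)² = (1.960×8/2.4)²
n = 42.6844
Round up: n = 43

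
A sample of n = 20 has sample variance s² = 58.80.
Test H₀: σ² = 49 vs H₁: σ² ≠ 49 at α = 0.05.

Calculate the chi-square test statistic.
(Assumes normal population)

Answer: χ² = 22.8000, fail to reject H₀

Derivation:
df = n - 1 = 19
χ² = (n-1)s²/σ₀² = 19×58.80/49 = 22.8000
Critical values: χ²_{0.975,19} = 8.907, χ²_{0.025,19} = 32.852
Rejection region: χ² < 8.907 or χ² > 32.852
Decision: fail to reject H₀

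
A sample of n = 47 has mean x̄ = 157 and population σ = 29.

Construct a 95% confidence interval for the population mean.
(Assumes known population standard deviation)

Answer: (148.7090, 165.2910)

Derivation:
Confidence level: 95%, α = 0.05
z_0.025 = 1.960
SE = σ/√n = 29/√47 = 4.2301
Margin of error = 1.960 × 4.2301 = 8.2910
CI: x̄ ± margin = 157 ± 8.2910
CI: (148.7090, 165.2910)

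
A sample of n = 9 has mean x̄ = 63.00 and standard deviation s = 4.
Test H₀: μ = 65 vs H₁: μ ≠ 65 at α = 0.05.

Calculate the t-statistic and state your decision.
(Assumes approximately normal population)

Answer: t = -1.5000, fail to reject H₀

Derivation:
df = n - 1 = 8
SE = s/√n = 4/√9 = 1.3333
t = (x̄ - μ₀)/SE = (63.00 - 65)/1.3333 = -1.5000
Critical value: t_{0.025,8} = ±2.306
p-value ≈ 0.1720
Decision: fail to reject H₀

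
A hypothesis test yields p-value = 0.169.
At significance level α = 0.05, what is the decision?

Compare p-value to α:
0.169 ≥ 0.05
Decision: fail to reject H₀

Answer: fail to reject H₀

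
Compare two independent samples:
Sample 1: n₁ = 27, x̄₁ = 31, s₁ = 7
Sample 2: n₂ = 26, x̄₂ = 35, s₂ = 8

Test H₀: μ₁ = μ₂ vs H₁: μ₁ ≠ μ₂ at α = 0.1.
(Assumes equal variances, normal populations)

Pooled variance: s²_p = [26×7² + 25×8²]/(51) = 56.3529
s_p = 7.5069
SE = s_p×√(1/n₁ + 1/n₂) = 7.5069×√(1/27 + 1/26) = 2.0627
t = (x̄₁ - x̄₂)/SE = (31 - 35)/2.0627 = -1.9392
df = 51, t-critical = ±1.675
Decision: reject H₀

Answer: t = -1.9392, reject H₀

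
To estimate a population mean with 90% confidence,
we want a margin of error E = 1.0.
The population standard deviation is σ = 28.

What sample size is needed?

Answer: n = 2122

Derivation:
z_0.05 = 1.645
n = (z×σ/E)² = (1.645×28/1.0)²
n = 2121.5236
Round up: n = 2122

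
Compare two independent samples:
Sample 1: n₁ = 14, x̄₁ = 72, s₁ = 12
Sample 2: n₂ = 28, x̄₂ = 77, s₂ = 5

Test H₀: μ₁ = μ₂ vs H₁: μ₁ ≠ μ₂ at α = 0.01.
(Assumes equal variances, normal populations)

Answer: t = -1.9142, fail to reject H₀

Derivation:
Pooled variance: s²_p = [13×12² + 27×5²]/(40) = 63.6750
s_p = 7.9797
SE = s_p×√(1/n₁ + 1/n₂) = 7.9797×√(1/14 + 1/28) = 2.6120
t = (x̄₁ - x̄₂)/SE = (72 - 77)/2.6120 = -1.9142
df = 40, t-critical = ±2.704
Decision: fail to reject H₀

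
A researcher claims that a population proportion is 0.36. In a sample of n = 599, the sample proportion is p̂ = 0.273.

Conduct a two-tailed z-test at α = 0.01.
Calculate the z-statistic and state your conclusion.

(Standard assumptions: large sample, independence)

Answer: z = -4.4361, reject H₀

Derivation:
H₀: p = 0.36, H₁: p ≠ 0.36
Standard error: SE = √(p₀(1-p₀)/n) = √(0.36×0.64/599) = 0.019612
z-statistic: z = (p̂ - p₀)/SE = (0.273 - 0.36)/0.019612 = -4.4361
Critical value: z_0.005 = ±2.576
p-value < 0.0001
Decision: reject H₀ at α = 0.01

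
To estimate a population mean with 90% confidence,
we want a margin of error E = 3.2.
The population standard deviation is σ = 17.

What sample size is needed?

Answer: n = 77

Derivation:
z_0.05 = 1.645
n = (z×σ/E)² = (1.645×17/3.2)²
n = 76.3712
Round up: n = 77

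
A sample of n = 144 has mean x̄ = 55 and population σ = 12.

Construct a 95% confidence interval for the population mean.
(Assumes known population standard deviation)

Answer: (53.0400, 56.9600)

Derivation:
Confidence level: 95%, α = 0.05
z_0.025 = 1.960
SE = σ/√n = 12/√144 = 1.0000
Margin of error = 1.960 × 1.0000 = 1.9600
CI: x̄ ± margin = 55 ± 1.9600
CI: (53.0400, 56.9600)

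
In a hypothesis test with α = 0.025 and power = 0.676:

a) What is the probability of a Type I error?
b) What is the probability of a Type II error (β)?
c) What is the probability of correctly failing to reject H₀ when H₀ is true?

a) Type I error probability = α = 0.025
b) Power = P(reject H₀ | H₁ true) = 1 - β = 0.676, so Type II error probability = β = 1 - Power = 0.324
c) P(fail to reject H₀ | H₀ true) = 1 - α = 0.975

Answer: a) 0.025, b) 0.324, c) 0.975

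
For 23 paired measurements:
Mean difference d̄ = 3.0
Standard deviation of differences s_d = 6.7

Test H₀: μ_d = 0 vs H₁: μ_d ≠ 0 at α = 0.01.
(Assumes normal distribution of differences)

Answer: t = 2.1475, fail to reject H₀

Derivation:
df = n - 1 = 22
SE = s_d/√n = 6.7/√23 = 1.3970
t = d̄/SE = 3.0/1.3970 = 2.1475
Critical value: t_{0.005,22} = ±2.819
p-value ≈ 0.0430
Decision: fail to reject H₀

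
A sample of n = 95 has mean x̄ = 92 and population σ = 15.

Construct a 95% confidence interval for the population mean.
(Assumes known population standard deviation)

Confidence level: 95%, α = 0.05
z_0.025 = 1.960
SE = σ/√n = 15/√95 = 1.5390
Margin of error = 1.960 × 1.5390 = 3.0164
CI: x̄ ± margin = 92 ± 3.0164
CI: (88.9836, 95.0164)

Answer: (88.9836, 95.0164)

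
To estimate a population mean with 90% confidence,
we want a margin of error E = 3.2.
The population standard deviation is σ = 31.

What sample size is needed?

z_0.05 = 1.645
n = (z×σ/E)² = (1.645×31/3.2)²
n = 253.9541
Round up: n = 254

Answer: n = 254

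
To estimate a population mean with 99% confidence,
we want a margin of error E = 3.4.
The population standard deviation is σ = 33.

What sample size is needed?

Answer: n = 626

Derivation:
z_0.005 = 2.576
n = (z×σ/E)² = (2.576×33/3.4)²
n = 625.1177
Round up: n = 626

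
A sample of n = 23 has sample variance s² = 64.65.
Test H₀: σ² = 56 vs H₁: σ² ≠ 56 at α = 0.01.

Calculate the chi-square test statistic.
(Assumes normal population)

df = n - 1 = 22
χ² = (n-1)s²/σ₀² = 22×64.65/56 = 25.3982
Critical values: χ²_{0.995,22} = 8.643, χ²_{0.005,22} = 42.796
Rejection region: χ² < 8.643 or χ² > 42.796
Decision: fail to reject H₀

Answer: χ² = 25.3982, fail to reject H₀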